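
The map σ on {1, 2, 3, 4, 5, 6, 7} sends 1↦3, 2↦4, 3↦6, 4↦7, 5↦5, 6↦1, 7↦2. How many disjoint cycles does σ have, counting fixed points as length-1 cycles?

Cycle decomposition: (1 3 6) (2 4 7) (5).
3 cycles.

3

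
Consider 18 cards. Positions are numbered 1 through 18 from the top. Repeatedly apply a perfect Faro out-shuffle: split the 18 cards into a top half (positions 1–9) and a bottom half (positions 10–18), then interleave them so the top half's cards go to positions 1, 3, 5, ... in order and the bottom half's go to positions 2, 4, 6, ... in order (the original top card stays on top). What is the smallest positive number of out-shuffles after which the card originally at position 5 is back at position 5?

Follow position 5 under repeated out-shuffles:
5 → 9 → 17 → 16 → 14 → 10 → 2 → 3 → 5
It first returns after 8 out-shuffles.

8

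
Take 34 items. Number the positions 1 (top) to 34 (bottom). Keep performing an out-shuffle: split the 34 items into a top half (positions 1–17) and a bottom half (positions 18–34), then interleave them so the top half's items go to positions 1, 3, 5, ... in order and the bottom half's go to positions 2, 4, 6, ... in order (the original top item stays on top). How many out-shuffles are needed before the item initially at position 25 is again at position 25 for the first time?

10

Follow position 25 under repeated out-shuffles:
25 → 16 → 31 → 28 → 22 → 10 → 19 → 4 → 7 → 13 → 25
It first returns after 10 out-shuffles.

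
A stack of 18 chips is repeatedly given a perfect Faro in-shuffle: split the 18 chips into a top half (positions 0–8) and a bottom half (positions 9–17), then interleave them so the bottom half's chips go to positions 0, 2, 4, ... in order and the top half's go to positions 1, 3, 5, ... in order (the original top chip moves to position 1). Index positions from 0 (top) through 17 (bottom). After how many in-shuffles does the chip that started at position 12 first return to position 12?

Follow position 12 under repeated in-shuffles:
12 → 6 → 13 → 8 → 17 → 16 → 14 → 10 → 2 → 5 → 11 → 4 → 9 → 0 → 1 → 3 → 7 → 15 → 12
It first returns after 18 in-shuffles.

18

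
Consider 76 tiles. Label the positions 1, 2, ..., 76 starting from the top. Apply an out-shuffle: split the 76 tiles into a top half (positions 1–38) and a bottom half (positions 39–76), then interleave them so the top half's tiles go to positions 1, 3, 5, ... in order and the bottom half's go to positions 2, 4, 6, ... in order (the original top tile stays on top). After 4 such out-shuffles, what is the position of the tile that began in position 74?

Track the tile's position through each out-shuffle:
74 → 72 → 68 → 60 → 44

44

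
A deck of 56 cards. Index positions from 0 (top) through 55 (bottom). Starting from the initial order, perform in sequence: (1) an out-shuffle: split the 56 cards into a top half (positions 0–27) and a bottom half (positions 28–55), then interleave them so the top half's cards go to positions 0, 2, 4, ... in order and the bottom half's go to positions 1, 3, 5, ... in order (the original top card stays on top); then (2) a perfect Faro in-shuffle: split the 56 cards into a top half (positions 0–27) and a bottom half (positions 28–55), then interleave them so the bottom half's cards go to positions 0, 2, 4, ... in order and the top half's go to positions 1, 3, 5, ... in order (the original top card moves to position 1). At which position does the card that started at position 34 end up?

Track the card from position 34 forward through each operation:
  after op 1 (out-shuffle): 34 → 13
  after op 2 (in-shuffle): 13 → 27

27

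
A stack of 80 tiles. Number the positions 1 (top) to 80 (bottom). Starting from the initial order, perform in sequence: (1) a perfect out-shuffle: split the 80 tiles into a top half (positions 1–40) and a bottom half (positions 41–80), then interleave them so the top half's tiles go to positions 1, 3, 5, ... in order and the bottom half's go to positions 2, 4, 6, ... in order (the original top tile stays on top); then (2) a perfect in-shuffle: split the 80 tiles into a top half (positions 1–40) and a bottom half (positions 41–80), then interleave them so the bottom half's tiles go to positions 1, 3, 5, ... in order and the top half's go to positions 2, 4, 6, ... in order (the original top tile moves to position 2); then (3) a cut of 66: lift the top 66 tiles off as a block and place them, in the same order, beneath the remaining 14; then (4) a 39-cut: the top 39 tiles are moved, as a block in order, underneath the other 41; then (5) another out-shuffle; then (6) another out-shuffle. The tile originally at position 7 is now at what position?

Track the tile from position 7 forward through each operation:
  after op 1 (out-shuffle): 7 → 13
  after op 2 (in-shuffle): 13 → 26
  after op 3 (cut 66): 26 → 40
  after op 4 (cut 39): 40 → 1
  after op 5 (out-shuffle): 1 → 1
  after op 6 (out-shuffle): 1 → 1

1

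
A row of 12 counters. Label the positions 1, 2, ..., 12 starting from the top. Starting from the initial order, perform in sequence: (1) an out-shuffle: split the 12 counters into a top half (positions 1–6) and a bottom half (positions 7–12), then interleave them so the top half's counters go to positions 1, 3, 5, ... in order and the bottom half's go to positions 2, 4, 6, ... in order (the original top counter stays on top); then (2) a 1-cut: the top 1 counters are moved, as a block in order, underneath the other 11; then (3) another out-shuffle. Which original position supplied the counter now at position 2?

Undo the operations in reverse order, starting from position 2:
  undo op 3 (out-shuffle, from bottom half): 2 ← 7
  undo op 2 (cut 1): 7 ← 8
  undo op 1 (out-shuffle, from bottom half): 8 ← 10
So the counter at position 2 came from original position 10.

10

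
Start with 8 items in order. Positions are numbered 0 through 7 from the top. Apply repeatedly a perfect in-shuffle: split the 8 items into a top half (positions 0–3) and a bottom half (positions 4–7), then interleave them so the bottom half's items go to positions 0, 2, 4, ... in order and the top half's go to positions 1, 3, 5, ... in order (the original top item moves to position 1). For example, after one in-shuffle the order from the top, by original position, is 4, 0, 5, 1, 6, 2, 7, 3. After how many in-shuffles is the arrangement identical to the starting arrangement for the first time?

6

The in-shuffle permutes the 8 positions with cycle lengths [2, 6].
Every item is home exactly when every cycle has completed a whole number of laps, i.e. after lcm(2, 6) = 6 in-shuffles.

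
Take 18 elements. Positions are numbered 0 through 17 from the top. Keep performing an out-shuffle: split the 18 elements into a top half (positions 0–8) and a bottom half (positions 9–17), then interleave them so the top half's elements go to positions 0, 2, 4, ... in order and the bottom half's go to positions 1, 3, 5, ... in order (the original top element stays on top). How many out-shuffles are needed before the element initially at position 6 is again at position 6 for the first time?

8

Follow position 6 under repeated out-shuffles:
6 → 12 → 7 → 14 → 11 → 5 → 10 → 3 → 6
It first returns after 8 out-shuffles.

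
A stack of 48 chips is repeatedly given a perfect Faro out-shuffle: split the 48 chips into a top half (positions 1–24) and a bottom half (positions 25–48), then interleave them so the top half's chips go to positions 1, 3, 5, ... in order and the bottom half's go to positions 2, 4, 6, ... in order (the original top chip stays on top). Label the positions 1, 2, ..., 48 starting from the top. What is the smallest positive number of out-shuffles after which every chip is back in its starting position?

23

The out-shuffle permutes the 48 positions with cycle lengths [1, 1, 23, 23].
Every chip is home exactly when every cycle has completed a whole number of laps, i.e. after lcm(1, 23) = 23 out-shuffles.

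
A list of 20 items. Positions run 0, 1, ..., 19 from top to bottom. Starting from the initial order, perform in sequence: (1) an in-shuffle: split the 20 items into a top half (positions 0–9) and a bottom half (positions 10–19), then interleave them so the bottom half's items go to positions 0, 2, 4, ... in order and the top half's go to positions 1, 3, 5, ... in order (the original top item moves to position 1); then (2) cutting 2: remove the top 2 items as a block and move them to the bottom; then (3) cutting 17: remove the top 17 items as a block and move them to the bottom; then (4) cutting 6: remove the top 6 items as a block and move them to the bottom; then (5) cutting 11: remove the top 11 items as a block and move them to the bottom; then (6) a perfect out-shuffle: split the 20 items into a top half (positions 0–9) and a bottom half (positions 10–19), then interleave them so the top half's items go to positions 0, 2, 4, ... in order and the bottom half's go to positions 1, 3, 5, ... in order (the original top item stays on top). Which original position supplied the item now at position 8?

10

Undo the operations in reverse order, starting from position 8:
  undo op 6 (out-shuffle, from top half): 8 ← 4
  undo op 5 (cut 11): 4 ← 15
  undo op 4 (cut 6): 15 ← 1
  undo op 3 (cut 17): 1 ← 18
  undo op 2 (cut 2): 18 ← 0
  undo op 1 (in-shuffle, from bottom half): 0 ← 10
So the item at position 8 came from original position 10.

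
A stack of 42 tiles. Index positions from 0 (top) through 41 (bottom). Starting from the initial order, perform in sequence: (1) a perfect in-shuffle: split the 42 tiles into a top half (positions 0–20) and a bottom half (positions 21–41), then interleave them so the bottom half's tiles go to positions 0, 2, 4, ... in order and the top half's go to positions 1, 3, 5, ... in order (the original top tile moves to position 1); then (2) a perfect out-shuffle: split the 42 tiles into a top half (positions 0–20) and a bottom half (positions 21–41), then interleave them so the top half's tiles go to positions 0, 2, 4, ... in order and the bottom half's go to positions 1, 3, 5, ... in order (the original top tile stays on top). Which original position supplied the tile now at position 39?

Undo the operations in reverse order, starting from position 39:
  undo op 2 (out-shuffle, from bottom half): 39 ← 40
  undo op 1 (in-shuffle, from bottom half): 40 ← 41
So the tile at position 39 came from original position 41.

41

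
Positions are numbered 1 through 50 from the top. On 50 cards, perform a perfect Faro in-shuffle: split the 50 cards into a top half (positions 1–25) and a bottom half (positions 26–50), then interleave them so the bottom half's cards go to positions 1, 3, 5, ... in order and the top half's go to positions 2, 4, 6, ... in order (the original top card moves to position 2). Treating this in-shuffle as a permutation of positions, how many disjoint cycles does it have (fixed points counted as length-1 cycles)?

7

Trace each unvisited position around until it returns:
(1 2 4 8 16 32 13 26) (3 6 12 24 48 45 39 27) (5 10 20 40 29 7 14 28) (9 18 36 21 42 33 15 30) (11 22 44 37 23 46 41 31) (17 34) (19 38 25 50 49 47 43 35)
7 cycles in total.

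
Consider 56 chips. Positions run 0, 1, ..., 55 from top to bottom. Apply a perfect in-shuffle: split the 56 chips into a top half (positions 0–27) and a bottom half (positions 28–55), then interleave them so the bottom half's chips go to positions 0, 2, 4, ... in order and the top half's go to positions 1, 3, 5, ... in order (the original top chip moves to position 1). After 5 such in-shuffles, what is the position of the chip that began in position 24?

Track the chip's position through each in-shuffle:
24 → 49 → 42 → 28 → 0 → 1

1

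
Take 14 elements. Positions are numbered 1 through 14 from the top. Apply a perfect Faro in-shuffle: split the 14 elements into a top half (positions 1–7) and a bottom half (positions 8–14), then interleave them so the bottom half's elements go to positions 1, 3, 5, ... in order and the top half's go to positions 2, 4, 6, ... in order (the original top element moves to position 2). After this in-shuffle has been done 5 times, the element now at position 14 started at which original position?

7

Work backwards from position 14, undoing one in-shuffle at a time:
14 ← 7 ← 11 ← 13 ← 14 ← 7
So the element now at position 14 started at position 7.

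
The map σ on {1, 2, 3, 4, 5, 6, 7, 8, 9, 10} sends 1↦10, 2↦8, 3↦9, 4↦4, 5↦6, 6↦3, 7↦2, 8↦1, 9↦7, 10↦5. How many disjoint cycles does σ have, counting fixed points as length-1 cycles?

Cycle decomposition: (1 10 5 6 3 9 7 2 8) (4).
2 cycles.

2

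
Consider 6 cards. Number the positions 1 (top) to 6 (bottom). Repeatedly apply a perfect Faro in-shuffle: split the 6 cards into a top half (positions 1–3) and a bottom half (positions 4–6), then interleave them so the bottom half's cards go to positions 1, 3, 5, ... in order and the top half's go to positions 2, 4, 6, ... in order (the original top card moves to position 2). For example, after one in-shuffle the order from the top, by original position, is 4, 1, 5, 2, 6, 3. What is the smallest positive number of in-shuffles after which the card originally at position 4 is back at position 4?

Follow position 4 under repeated in-shuffles:
4 → 1 → 2 → 4
It first returns after 3 in-shuffles.

3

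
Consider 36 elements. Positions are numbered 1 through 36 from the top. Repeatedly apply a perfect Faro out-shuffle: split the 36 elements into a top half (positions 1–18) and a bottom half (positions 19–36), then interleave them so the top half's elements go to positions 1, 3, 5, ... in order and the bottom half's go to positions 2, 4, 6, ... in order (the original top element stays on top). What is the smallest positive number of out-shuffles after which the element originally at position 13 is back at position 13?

Follow position 13 under repeated out-shuffles:
13 → 25 → 14 → 27 → 18 → 35 → 34 → 32 → 28 → 20 → 4 → 7 → 13
It first returns after 12 out-shuffles.

12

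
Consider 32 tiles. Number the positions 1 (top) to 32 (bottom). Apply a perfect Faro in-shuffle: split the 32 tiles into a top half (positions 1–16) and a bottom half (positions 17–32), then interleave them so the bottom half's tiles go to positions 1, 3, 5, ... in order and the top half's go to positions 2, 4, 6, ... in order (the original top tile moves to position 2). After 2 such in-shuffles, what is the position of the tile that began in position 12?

Track the tile's position through each in-shuffle:
12 → 24 → 15

15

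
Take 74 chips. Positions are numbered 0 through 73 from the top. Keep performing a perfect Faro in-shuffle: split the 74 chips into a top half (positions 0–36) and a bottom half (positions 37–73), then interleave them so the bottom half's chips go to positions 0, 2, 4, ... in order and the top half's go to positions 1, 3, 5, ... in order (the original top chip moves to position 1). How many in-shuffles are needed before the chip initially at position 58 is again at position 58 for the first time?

20

Follow position 58 under repeated in-shuffles:
58 → 42 → 10 → 21 → 43 → 12 → 25 → 51 → 28 → 57 → 40 → 6 → 13 → 27 → 55 → 36 → 73 → 72 → 70 → 66 → 58
It first returns after 20 in-shuffles.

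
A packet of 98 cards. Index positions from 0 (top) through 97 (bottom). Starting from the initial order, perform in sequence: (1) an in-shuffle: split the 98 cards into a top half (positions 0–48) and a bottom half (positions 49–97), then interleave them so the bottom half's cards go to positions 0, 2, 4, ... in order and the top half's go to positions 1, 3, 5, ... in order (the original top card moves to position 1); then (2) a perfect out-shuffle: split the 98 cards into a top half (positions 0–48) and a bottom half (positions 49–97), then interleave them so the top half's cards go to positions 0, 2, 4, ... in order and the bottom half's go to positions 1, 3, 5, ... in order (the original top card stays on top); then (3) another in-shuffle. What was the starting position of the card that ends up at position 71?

82

Undo the operations in reverse order, starting from position 71:
  undo op 3 (in-shuffle, from top half): 71 ← 35
  undo op 2 (out-shuffle, from bottom half): 35 ← 66
  undo op 1 (in-shuffle, from bottom half): 66 ← 82
So the card at position 71 came from original position 82.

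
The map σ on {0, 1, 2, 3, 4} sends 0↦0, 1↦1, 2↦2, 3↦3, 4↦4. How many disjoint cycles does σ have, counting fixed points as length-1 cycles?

Cycle decomposition: (0) (1) (2) (3) (4).
5 cycles.

5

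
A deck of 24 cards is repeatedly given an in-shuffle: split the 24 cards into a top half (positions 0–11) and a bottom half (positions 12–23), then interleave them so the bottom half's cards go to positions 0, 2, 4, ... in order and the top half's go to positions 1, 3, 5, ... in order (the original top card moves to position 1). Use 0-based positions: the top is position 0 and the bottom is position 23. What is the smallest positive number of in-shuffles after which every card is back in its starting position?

20

The in-shuffle permutes the 24 positions with cycle lengths [4, 20].
Every card is home exactly when every cycle has completed a whole number of laps, i.e. after lcm(4, 20) = 20 in-shuffles.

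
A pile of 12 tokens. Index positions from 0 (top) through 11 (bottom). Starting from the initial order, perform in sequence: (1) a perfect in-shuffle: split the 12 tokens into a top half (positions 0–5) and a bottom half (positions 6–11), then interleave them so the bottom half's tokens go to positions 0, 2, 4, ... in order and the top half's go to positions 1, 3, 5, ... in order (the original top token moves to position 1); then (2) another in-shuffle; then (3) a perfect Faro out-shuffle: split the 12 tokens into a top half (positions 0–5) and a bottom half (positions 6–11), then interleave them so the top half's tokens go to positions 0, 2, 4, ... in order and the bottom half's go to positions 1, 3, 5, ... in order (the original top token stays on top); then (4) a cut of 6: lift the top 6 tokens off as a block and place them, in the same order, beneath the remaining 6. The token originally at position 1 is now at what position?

9

Track the token from position 1 forward through each operation:
  after op 1 (in-shuffle): 1 → 3
  after op 2 (in-shuffle): 3 → 7
  after op 3 (out-shuffle): 7 → 3
  after op 4 (cut 6): 3 → 9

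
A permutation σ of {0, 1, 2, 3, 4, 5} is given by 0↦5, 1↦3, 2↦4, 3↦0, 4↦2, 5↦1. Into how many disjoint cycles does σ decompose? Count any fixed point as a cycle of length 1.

Cycle decomposition: (0 5 1 3) (2 4).
2 cycles.

2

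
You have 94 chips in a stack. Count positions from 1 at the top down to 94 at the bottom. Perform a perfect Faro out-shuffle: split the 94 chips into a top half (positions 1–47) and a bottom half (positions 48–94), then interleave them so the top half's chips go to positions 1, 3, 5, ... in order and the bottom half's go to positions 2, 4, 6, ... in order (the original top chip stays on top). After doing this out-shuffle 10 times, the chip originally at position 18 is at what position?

Track the chip's position through each out-shuffle:
18 → 35 → 69 → 44 → 87 → 80 → 66 → 38 → 75 → 56 → 18

18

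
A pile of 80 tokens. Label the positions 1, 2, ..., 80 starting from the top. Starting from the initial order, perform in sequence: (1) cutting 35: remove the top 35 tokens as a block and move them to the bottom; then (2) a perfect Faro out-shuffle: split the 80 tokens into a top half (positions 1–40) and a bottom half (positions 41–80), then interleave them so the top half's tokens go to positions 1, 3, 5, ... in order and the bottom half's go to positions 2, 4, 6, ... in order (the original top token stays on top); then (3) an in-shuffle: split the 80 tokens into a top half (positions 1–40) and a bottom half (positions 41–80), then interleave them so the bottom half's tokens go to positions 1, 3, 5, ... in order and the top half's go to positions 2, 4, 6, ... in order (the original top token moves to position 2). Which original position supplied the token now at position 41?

Undo the operations in reverse order, starting from position 41:
  undo op 3 (in-shuffle, from bottom half): 41 ← 61
  undo op 2 (out-shuffle, from top half): 61 ← 31
  undo op 1 (cut 35): 31 ← 66
So the token at position 41 came from original position 66.

66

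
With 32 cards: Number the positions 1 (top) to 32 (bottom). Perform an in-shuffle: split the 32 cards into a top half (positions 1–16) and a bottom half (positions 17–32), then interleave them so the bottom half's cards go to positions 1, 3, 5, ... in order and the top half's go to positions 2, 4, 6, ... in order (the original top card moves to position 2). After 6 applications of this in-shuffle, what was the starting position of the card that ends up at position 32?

17

Work backwards from position 32, undoing one in-shuffle at a time:
32 ← 16 ← 8 ← 4 ← 2 ← 1 ← 17
So the card now at position 32 started at position 17.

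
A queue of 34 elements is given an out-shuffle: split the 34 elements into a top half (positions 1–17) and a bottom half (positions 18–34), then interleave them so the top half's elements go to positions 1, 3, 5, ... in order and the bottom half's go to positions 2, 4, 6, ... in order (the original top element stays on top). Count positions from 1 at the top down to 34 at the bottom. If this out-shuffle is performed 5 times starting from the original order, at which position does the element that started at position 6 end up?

29

Track the element's position through each out-shuffle:
6 → 11 → 21 → 8 → 15 → 29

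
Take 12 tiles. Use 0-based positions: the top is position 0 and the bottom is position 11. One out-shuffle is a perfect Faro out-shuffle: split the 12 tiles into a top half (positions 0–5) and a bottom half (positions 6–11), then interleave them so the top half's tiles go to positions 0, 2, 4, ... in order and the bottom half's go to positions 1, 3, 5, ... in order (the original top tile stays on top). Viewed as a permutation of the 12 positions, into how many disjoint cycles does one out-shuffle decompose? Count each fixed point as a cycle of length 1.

Trace each unvisited position around until it returns:
(0) (1 2 4 8 5 10 9 7 3 6) (11)
3 cycles in total.

3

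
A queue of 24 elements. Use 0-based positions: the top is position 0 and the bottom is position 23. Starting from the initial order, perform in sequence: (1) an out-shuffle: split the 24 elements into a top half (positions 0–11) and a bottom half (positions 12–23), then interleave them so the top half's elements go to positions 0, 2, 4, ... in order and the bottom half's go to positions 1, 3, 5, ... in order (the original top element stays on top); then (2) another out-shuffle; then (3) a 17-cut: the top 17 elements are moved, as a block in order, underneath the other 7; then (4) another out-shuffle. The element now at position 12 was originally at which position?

23

Undo the operations in reverse order, starting from position 12:
  undo op 4 (out-shuffle, from top half): 12 ← 6
  undo op 3 (cut 17): 6 ← 23
  undo op 2 (out-shuffle, from bottom half): 23 ← 23
  undo op 1 (out-shuffle, from bottom half): 23 ← 23
So the element at position 12 came from original position 23.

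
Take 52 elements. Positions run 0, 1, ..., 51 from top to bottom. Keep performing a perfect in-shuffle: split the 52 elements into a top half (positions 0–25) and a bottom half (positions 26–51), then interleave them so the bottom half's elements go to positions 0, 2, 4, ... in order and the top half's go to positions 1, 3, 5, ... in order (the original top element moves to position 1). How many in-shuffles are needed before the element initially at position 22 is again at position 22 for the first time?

52

Follow position 22 under repeated in-shuffles:
22 → 45 → 38 → 24 → 49 → 46 → 40 → 28 → ... → 22 (length 52)
It first returns after 52 in-shuffles.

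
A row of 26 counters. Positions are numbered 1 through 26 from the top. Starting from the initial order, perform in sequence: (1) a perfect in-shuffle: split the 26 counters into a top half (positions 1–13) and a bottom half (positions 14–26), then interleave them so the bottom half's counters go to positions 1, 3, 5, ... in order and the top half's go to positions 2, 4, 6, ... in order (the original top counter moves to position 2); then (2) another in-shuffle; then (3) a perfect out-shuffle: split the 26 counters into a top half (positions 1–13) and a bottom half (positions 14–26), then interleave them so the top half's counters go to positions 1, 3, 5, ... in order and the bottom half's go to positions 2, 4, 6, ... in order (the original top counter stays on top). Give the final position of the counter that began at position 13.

Track the counter from position 13 forward through each operation:
  after op 1 (in-shuffle): 13 → 26
  after op 2 (in-shuffle): 26 → 25
  after op 3 (out-shuffle): 25 → 24

24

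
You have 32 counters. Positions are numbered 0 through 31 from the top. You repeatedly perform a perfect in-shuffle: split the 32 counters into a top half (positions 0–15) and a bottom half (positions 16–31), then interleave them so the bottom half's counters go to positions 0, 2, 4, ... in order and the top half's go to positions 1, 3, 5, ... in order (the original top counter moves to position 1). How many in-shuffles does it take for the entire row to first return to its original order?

The in-shuffle permutes the 32 positions with cycle lengths [2, 10, 10, 10].
Every counter is home exactly when every cycle has completed a whole number of laps, i.e. after lcm(2, 10) = 10 in-shuffles.

10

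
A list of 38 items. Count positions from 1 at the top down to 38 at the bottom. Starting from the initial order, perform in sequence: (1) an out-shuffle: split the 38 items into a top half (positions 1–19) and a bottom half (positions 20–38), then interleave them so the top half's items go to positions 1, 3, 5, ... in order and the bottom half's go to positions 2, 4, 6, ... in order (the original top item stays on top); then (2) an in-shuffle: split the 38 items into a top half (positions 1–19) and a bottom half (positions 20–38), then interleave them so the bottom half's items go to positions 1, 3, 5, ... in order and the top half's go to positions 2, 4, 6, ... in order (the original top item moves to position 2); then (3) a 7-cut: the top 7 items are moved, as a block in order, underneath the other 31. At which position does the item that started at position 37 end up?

26

Track the item from position 37 forward through each operation:
  after op 1 (out-shuffle): 37 → 36
  after op 2 (in-shuffle): 36 → 33
  after op 3 (cut 7): 33 → 26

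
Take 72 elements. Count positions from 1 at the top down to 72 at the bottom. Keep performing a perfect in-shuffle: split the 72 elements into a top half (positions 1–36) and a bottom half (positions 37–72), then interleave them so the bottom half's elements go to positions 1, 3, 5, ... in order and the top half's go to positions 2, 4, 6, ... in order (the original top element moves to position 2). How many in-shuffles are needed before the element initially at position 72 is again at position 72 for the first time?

9

Follow position 72 under repeated in-shuffles:
72 → 71 → 69 → 65 → 57 → 41 → 9 → 18 → 36 → 72
It first returns after 9 in-shuffles.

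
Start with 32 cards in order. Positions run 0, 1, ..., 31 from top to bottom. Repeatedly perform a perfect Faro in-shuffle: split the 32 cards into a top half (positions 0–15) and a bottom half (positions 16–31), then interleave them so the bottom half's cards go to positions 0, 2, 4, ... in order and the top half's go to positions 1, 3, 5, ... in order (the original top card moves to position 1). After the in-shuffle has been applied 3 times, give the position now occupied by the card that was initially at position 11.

29

Track the card's position through each in-shuffle:
11 → 23 → 14 → 29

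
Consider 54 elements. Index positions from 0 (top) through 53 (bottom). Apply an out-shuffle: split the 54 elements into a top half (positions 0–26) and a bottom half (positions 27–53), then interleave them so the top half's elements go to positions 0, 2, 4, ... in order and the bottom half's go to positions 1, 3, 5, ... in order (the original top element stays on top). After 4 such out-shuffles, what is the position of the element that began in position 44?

15

Track the element's position through each out-shuffle:
44 → 35 → 17 → 34 → 15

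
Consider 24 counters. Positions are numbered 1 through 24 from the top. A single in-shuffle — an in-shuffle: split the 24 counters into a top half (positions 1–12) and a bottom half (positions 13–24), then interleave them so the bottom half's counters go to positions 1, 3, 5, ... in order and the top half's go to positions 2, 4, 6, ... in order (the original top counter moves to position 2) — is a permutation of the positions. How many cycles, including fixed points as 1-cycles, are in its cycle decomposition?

2

Trace each unvisited position around until it returns:
(1 2 4 8 16 7 ... len 20) (5 10 20 15)
2 cycles in total.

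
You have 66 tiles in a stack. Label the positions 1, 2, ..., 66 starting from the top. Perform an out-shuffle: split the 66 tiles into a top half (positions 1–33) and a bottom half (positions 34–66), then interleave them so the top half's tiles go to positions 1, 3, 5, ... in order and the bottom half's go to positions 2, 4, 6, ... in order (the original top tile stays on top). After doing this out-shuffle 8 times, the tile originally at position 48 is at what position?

8

Track the tile's position through each out-shuffle:
48 → 30 → 59 → 52 → 38 → 10 → 19 → 37 → 8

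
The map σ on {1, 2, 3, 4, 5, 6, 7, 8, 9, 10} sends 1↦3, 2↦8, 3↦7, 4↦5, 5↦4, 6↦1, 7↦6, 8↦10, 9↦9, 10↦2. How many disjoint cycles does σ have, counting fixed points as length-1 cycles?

4

Cycle decomposition: (1 3 7 6) (2 8 10) (4 5) (9).
4 cycles.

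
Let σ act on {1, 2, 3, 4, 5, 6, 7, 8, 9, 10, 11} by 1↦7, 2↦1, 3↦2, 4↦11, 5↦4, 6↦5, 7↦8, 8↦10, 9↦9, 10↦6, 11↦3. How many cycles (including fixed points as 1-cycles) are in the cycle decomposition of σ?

2

Cycle decomposition: (1 7 8 10 6 5 4 11 3 2) (9).
2 cycles.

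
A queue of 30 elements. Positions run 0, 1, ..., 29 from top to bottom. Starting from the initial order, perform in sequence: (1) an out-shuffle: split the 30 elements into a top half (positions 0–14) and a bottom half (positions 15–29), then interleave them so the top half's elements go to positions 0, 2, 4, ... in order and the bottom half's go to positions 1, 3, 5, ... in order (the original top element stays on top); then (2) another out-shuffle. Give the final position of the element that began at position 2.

8

Track the element from position 2 forward through each operation:
  after op 1 (out-shuffle): 2 → 4
  after op 2 (out-shuffle): 4 → 8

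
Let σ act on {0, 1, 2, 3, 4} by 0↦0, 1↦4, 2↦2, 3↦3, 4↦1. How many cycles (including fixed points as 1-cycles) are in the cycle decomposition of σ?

Cycle decomposition: (0) (1 4) (2) (3).
4 cycles.

4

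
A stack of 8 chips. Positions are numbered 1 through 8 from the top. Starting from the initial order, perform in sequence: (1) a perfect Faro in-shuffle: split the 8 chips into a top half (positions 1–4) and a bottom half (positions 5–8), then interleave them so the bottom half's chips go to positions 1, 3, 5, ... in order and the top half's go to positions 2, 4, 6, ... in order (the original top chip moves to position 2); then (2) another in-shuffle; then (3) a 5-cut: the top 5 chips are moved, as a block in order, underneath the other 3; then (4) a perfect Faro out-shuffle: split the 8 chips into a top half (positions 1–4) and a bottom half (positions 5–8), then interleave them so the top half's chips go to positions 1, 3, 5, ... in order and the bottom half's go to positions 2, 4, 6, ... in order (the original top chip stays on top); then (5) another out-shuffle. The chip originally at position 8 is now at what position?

8

Track the chip from position 8 forward through each operation:
  after op 1 (in-shuffle): 8 → 7
  after op 2 (in-shuffle): 7 → 5
  after op 3 (cut 5): 5 → 8
  after op 4 (out-shuffle): 8 → 8
  after op 5 (out-shuffle): 8 → 8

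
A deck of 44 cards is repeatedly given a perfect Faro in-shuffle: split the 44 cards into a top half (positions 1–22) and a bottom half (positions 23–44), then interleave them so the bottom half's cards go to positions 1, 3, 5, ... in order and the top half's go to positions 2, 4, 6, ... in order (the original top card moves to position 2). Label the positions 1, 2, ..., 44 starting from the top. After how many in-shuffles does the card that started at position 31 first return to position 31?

Follow position 31 under repeated in-shuffles:
31 → 17 → 34 → 23 → 1 → 2 → 4 → 8 → 16 → 32 → 19 → 38 → 31
It first returns after 12 in-shuffles.

12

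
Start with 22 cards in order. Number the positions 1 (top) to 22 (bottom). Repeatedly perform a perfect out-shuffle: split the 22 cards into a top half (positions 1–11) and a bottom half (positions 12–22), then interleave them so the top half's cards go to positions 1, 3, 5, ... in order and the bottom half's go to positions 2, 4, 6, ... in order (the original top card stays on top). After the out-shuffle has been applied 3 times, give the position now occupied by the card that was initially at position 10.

10

Track the card's position through each out-shuffle:
10 → 19 → 16 → 10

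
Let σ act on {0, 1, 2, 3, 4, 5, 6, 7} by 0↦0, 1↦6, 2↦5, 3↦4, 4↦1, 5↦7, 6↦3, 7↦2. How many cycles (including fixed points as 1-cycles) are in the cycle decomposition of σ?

3

Cycle decomposition: (0) (1 6 3 4) (2 5 7).
3 cycles.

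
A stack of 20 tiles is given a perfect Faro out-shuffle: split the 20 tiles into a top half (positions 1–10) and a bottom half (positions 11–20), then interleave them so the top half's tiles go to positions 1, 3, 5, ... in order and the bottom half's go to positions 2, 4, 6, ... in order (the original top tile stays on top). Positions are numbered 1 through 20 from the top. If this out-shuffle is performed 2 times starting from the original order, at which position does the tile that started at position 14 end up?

Track the tile's position through each out-shuffle:
14 → 8 → 15

15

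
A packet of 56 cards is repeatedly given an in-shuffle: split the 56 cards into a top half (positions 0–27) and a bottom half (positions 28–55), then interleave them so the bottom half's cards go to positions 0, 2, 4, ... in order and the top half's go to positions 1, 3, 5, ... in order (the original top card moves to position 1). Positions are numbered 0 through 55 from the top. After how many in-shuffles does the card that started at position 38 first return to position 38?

18

Follow position 38 under repeated in-shuffles:
38 → 20 → 41 → 26 → 53 → 50 → 44 → 32 → 8 → 17 → 35 → 14 → 29 → 2 → 5 → 11 → 23 → 47 → 38
It first returns after 18 in-shuffles.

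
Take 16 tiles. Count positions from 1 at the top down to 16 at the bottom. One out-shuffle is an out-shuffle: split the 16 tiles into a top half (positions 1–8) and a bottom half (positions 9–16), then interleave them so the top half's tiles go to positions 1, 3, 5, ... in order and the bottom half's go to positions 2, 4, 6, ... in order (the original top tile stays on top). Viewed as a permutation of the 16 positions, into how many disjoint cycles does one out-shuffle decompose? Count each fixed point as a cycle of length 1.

6

Trace each unvisited position around until it returns:
(1) (2 3 5 9) (4 7 13 10) (6 11) (8 15 14 12) (16)
6 cycles in total.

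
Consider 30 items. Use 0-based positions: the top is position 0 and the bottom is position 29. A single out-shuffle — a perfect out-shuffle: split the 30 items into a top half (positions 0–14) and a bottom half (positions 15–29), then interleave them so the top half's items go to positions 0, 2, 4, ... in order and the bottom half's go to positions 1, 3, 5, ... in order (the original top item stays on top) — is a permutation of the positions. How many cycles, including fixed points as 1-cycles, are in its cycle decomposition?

3

Trace each unvisited position around until it returns:
(0) (1 2 4 8 16 3 ... len 28) (29)
3 cycles in total.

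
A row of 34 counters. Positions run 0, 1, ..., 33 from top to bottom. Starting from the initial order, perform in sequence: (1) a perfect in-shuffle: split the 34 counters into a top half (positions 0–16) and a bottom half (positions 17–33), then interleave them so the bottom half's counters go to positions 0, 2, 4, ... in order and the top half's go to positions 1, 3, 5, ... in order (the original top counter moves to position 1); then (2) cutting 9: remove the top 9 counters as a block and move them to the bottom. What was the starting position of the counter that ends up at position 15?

29

Undo the operations in reverse order, starting from position 15:
  undo op 2 (cut 9): 15 ← 24
  undo op 1 (in-shuffle, from bottom half): 24 ← 29
So the counter at position 15 came from original position 29.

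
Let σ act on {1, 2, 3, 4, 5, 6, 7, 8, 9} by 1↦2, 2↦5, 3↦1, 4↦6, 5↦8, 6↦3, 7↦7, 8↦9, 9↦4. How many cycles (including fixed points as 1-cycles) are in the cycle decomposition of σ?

2

Cycle decomposition: (1 2 5 8 9 4 6 3) (7).
2 cycles.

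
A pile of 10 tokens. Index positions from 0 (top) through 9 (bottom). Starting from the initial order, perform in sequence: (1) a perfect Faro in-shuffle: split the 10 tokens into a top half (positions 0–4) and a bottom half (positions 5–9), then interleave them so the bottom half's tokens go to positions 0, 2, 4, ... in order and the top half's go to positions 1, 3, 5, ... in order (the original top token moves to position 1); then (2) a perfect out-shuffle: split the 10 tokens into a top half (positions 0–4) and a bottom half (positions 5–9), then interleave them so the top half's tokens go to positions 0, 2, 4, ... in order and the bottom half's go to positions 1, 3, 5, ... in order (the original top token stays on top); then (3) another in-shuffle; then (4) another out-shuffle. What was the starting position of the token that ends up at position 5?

Undo the operations in reverse order, starting from position 5:
  undo op 4 (out-shuffle, from bottom half): 5 ← 7
  undo op 3 (in-shuffle, from top half): 7 ← 3
  undo op 2 (out-shuffle, from bottom half): 3 ← 6
  undo op 1 (in-shuffle, from bottom half): 6 ← 8
So the token at position 5 came from original position 8.

8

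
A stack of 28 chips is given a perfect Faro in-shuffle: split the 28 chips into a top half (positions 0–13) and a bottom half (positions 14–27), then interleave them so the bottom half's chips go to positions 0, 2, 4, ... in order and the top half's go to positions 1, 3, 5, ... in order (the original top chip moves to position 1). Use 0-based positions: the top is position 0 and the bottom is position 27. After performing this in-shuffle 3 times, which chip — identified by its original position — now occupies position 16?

Work backwards from position 16, undoing one in-shuffle at a time:
16 ← 22 ← 25 ← 12
So the chip now at position 16 started at position 12.

12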